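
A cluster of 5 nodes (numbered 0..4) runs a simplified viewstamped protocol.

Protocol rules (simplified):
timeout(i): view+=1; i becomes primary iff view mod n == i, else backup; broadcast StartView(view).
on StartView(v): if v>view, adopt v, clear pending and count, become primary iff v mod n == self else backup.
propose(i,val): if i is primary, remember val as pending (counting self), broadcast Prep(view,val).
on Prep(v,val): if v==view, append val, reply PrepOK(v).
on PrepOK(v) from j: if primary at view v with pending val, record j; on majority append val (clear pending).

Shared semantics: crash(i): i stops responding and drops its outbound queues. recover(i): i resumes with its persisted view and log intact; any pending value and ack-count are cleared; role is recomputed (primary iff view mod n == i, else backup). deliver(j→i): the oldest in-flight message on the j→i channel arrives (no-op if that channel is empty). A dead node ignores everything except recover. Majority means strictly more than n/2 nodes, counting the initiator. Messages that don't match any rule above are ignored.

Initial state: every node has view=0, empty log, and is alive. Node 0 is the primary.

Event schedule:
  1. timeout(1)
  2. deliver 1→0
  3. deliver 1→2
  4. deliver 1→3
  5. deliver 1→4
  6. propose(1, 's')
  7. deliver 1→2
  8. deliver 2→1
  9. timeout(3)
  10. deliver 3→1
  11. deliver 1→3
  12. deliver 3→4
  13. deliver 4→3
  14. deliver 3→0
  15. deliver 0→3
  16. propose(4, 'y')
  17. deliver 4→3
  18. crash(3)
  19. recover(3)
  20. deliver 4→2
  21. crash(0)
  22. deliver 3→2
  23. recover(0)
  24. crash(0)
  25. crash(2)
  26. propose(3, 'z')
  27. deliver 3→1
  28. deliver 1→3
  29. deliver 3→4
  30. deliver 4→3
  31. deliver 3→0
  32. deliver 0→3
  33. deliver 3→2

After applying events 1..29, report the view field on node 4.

step 1 timeout(1): 1={prim,v=1,log=-}
step 2 deliver 1→0: 0={back,v=1,log=-}
step 3 deliver 1→2: 2={back,v=1,log=-}
step 4 deliver 1→3: 3={back,v=1,log=-}
step 5 deliver 1→4: 4={back,v=1,log=-}
step 6 propose(1,'s'): —
step 7 deliver 1→2: 2={back,v=1,log=s}
step 8 deliver 2→1: —
step 9 timeout(3): 3={back,v=2,log=-}
step 10 deliver 3→1: 1={back,v=2,log=-}
step 11 deliver 1→3: —
step 12 deliver 3→4: 4={back,v=2,log=-}
step 13 deliver 4→3: —
step 14 deliver 3→0: 0={back,v=2,log=-}
step 15 deliver 0→3: —
step 16 propose(4,'y'): —
step 17 deliver 4→3: —
step 18 crash(3): 3={✗back,v=2,log=-}
step 19 recover(3): 3={back,v=2,log=-}
step 20 deliver 4→2: —
step 21 crash(0): 0={✗back,v=2,log=-}
step 22 deliver 3→2: —
step 23 recover(0): 0={back,v=2,log=-}
step 24 crash(0): 0={✗back,v=2,log=-}
step 25 crash(2): 2={✗back,v=1,log=s}
step 26 propose(3,'z'): —
step 27 deliver 3→1: —
step 28 deliver 1→3: —
step 29 deliver 3→4: —

2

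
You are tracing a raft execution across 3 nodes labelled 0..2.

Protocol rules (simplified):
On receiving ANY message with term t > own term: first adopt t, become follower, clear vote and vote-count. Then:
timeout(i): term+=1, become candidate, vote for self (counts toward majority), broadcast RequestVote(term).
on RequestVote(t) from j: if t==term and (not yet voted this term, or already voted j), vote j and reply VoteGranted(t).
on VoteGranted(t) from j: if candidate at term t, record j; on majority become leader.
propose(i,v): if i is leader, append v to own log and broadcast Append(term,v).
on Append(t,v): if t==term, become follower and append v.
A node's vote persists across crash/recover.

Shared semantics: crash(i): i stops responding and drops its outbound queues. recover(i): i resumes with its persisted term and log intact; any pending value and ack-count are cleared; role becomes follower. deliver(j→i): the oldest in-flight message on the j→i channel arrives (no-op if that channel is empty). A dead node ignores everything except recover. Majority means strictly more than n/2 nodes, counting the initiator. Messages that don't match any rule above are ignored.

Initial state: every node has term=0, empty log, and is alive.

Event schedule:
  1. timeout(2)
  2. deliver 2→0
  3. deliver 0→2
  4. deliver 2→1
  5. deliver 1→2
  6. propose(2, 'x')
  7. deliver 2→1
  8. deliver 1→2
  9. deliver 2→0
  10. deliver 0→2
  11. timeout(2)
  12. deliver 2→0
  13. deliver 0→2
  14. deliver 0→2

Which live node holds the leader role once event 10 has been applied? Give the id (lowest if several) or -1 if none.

2

step 1 timeout(2): 2={cand,t=1,log=-}
step 2 deliver 2→0: 0={foll,t=1,log=-}
step 3 deliver 0→2: 2={lead,t=1,log=-}
step 4 deliver 2→1: 1={foll,t=1,log=-}
step 5 deliver 1→2: —
step 6 propose(2,'x'): 2={lead,t=1,log=x}
step 7 deliver 2→1: 1={foll,t=1,log=x}
step 8 deliver 1→2: —
step 9 deliver 2→0: 0={foll,t=1,log=x}
step 10 deliver 0→2: —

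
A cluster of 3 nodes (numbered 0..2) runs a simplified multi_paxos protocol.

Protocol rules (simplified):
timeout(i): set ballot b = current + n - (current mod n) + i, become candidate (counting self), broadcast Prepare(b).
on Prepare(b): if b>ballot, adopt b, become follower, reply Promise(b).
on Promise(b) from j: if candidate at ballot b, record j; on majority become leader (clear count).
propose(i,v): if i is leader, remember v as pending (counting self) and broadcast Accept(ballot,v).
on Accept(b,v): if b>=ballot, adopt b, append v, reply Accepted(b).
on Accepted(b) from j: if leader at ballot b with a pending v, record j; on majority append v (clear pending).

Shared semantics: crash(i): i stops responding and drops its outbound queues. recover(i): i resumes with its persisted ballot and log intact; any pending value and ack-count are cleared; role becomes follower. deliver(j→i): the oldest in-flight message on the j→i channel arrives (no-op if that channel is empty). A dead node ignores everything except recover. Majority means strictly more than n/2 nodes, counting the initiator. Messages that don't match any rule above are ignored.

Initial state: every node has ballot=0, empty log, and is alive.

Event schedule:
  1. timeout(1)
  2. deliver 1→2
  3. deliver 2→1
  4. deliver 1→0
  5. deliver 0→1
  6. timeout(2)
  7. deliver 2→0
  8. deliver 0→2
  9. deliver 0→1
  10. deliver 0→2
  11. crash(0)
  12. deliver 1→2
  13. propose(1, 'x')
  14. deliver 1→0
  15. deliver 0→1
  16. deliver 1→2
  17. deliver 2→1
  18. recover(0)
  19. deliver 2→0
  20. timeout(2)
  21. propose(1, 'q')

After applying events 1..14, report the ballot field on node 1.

4

e1 timeout(1): 1[cand,b=4,-]
e2 deliver 1→2: 2[foll,b=4,-]
e3 deliver 2→1: 1[lead,b=4,-]
e4 deliver 1→0: 0[foll,b=4,-]
e5 deliver 0→1: ·
e6 timeout(2): 2[cand,b=8,-]
e7 deliver 2→0: 0[foll,b=8,-]
e8 deliver 0→2: 2[lead,b=8,-]
e9 deliver 0→1: ·
e10 deliver 0→2: ·
e11 crash(0): 0[✗foll,b=8,-]
e12 deliver 1→2: ·
e13 propose(1,'x'): ·
e14 deliver 1→0: ·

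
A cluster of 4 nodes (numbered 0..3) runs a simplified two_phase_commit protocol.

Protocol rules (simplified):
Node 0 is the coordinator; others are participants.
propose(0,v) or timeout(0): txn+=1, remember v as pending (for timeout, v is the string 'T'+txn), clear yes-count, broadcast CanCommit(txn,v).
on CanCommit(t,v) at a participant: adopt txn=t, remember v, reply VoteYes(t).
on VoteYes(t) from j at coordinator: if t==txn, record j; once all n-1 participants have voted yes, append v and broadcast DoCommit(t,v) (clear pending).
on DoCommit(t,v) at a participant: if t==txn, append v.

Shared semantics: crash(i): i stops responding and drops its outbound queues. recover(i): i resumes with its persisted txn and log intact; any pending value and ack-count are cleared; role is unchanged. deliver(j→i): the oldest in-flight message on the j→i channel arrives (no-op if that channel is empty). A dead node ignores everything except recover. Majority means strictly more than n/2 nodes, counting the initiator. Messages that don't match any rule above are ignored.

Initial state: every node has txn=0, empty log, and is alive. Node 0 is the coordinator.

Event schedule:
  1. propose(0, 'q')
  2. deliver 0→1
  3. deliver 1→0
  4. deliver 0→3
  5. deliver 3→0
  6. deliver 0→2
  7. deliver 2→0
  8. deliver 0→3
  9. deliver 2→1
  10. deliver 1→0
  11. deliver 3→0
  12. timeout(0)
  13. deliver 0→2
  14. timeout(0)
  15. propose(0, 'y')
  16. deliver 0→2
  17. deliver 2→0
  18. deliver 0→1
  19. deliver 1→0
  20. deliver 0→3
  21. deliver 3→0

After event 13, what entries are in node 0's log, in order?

q

e1 propose(0,'q'): 0[coor,t=1,-]
e2 deliver 0→1: 1[part,t=1,-]
e3 deliver 1→0: ·
e4 deliver 0→3: 3[part,t=1,-]
e5 deliver 3→0: ·
e6 deliver 0→2: 2[part,t=1,-]
e7 deliver 2→0: 0[coor,t=1,q]
e8 deliver 0→3: 3[part,t=1,q]
e9 deliver 2→1: ·
e10 deliver 1→0: ·
e11 deliver 3→0: ·
e12 timeout(0): 0[coor,t=2,q]
e13 deliver 0→2: 2[part,t=1,q]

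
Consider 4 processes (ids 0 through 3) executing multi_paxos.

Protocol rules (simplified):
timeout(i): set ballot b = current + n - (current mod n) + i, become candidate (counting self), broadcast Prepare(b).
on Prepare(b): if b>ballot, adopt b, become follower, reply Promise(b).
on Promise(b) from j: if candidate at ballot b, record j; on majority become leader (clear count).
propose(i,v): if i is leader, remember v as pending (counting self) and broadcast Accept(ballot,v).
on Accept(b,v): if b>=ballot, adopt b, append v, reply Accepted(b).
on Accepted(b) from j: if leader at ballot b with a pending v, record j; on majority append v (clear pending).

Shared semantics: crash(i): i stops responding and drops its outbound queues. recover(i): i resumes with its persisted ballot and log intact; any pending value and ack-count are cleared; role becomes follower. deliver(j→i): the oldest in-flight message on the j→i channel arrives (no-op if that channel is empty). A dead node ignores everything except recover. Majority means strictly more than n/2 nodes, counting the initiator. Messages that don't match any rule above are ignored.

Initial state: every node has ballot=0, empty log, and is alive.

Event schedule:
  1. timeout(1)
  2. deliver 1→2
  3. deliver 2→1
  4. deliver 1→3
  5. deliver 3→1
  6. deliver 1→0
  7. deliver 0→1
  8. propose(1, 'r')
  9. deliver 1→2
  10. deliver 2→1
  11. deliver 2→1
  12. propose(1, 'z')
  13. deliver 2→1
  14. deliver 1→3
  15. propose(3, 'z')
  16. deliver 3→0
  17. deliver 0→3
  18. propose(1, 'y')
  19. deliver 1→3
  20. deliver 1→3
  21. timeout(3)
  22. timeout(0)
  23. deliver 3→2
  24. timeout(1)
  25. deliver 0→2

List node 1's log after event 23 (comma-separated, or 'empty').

empty

[1] timeout(1) → N1(cand b5 [-])
[2] deliver 1→2 → N2(foll b5 [-])
[3] deliver 2→1 → ∅
[4] deliver 1→3 → N3(foll b5 [-])
[5] deliver 3→1 → N1(lead b5 [-])
[6] deliver 1→0 → N0(foll b5 [-])
[7] deliver 0→1 → ∅
[8] propose(1,'r') → ∅
[9] deliver 1→2 → N2(foll b5 [r])
[10] deliver 2→1 → ∅
[11] deliver 2→1 → ∅
[12] propose(1,'z') → ∅
[13] deliver 2→1 → ∅
[14] deliver 1→3 → N3(foll b5 [r])
[15] propose(3,'z') → ∅
[16] deliver 3→0 → ∅
[17] deliver 0→3 → ∅
[18] propose(1,'y') → ∅
[19] deliver 1→3 → N3(foll b5 [r,z])
[20] deliver 1→3 → N3(foll b5 [r,z,y])
[21] timeout(3) → N3(cand b11 [r,z,y])
[22] timeout(0) → N0(cand b8 [-])
[23] deliver 3→2 → N2(foll b11 [r])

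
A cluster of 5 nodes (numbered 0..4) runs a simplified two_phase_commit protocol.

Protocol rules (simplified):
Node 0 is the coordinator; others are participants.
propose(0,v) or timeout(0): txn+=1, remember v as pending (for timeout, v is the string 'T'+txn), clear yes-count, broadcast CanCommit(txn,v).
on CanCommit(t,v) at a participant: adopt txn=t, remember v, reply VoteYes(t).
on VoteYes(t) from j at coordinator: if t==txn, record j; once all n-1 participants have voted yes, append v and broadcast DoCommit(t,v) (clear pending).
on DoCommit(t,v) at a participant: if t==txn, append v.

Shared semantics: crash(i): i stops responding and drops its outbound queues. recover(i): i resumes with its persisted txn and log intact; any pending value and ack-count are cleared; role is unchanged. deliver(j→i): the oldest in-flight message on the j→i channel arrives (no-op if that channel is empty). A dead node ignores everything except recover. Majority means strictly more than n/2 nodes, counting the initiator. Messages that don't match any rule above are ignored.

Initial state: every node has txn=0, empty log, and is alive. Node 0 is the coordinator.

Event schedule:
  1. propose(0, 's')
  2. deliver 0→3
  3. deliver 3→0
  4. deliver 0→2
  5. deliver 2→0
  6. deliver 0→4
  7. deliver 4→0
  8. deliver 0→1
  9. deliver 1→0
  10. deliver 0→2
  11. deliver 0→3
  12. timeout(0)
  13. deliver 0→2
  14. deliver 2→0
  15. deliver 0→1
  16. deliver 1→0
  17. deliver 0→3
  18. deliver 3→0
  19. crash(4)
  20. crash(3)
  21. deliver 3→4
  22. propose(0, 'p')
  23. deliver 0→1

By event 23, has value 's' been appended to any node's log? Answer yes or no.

step 1 propose(0,'s'): 0={coor,t=1,log=-}
step 2 deliver 0→3: 3={part,t=1,log=-}
step 3 deliver 3→0: —
step 4 deliver 0→2: 2={part,t=1,log=-}
step 5 deliver 2→0: —
step 6 deliver 0→4: 4={part,t=1,log=-}
step 7 deliver 4→0: —
step 8 deliver 0→1: 1={part,t=1,log=-}
step 9 deliver 1→0: 0={coor,t=1,log=s}
step 10 deliver 0→2: 2={part,t=1,log=s}
step 11 deliver 0→3: 3={part,t=1,log=s}
step 12 timeout(0): 0={coor,t=2,log=s}
step 13 deliver 0→2: 2={part,t=2,log=s}
step 14 deliver 2→0: —
step 15 deliver 0→1: 1={part,t=1,log=s}
step 16 deliver 1→0: —
step 17 deliver 0→3: 3={part,t=2,log=s}
step 18 deliver 3→0: —
step 19 crash(4): 4={✗part,t=1,log=-}
step 20 crash(3): 3={✗part,t=2,log=s}
step 21 deliver 3→4: —
step 22 propose(0,'p'): 0={coor,t=3,log=s}
step 23 deliver 0→1: 1={part,t=2,log=s}

yes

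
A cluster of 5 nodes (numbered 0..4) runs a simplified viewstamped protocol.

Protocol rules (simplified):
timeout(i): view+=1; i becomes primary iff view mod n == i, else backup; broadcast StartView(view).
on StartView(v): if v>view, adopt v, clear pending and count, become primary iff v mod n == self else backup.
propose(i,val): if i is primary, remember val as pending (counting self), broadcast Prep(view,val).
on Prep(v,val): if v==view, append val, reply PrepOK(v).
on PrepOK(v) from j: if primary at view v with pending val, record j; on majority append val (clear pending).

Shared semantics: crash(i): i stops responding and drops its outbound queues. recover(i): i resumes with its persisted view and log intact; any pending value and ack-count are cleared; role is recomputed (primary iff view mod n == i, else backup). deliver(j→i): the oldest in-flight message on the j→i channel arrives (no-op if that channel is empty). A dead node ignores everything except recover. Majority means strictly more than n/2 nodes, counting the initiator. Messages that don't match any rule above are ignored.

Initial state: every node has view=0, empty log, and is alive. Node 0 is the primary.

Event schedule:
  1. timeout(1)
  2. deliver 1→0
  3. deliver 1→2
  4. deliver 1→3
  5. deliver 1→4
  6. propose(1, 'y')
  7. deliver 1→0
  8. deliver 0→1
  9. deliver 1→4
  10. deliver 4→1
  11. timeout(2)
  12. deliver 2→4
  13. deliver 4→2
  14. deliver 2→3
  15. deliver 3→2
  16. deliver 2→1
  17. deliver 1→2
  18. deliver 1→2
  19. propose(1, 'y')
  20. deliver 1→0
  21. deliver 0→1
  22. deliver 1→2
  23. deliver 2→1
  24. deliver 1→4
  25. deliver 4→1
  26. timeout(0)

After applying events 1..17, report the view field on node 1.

2

[1] timeout(1) → N1(prim v1 [-])
[2] deliver 1→0 → N0(back v1 [-])
[3] deliver 1→2 → N2(back v1 [-])
[4] deliver 1→3 → N3(back v1 [-])
[5] deliver 1→4 → N4(back v1 [-])
[6] propose(1,'y') → ∅
[7] deliver 1→0 → N0(back v1 [y])
[8] deliver 0→1 → ∅
[9] deliver 1→4 → N4(back v1 [y])
[10] deliver 4→1 → N1(prim v1 [y])
[11] timeout(2) → N2(prim v2 [-])
[12] deliver 2→4 → N4(back v2 [y])
[13] deliver 4→2 → ∅
[14] deliver 2→3 → N3(back v2 [-])
[15] deliver 3→2 → ∅
[16] deliver 2→1 → N1(back v2 [y])
[17] deliver 1→2 → ∅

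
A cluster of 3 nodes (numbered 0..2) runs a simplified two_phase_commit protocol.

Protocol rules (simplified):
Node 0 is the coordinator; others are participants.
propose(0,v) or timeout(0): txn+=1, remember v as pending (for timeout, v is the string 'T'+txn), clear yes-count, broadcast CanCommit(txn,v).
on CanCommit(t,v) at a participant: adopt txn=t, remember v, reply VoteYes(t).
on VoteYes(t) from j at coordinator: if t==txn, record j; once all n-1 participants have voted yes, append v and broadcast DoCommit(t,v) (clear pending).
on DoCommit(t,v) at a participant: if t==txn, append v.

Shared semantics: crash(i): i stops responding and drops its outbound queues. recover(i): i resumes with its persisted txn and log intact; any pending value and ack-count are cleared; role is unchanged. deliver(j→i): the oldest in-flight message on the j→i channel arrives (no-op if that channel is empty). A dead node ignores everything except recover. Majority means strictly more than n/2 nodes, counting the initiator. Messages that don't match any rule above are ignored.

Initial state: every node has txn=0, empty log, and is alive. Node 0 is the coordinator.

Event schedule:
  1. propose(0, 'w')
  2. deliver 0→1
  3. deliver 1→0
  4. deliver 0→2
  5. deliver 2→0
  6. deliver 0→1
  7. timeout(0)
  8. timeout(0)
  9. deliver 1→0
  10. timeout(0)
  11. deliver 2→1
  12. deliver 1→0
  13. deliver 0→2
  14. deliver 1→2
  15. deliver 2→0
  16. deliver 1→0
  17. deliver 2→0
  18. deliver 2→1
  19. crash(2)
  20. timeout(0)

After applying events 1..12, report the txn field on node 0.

[1] propose(0,'w') → N0(coor t1 [-])
[2] deliver 0→1 → N1(part t1 [-])
[3] deliver 1→0 → ∅
[4] deliver 0→2 → N2(part t1 [-])
[5] deliver 2→0 → N0(coor t1 [w])
[6] deliver 0→1 → N1(part t1 [w])
[7] timeout(0) → N0(coor t2 [w])
[8] timeout(0) → N0(coor t3 [w])
[9] deliver 1→0 → ∅
[10] timeout(0) → N0(coor t4 [w])
[11] deliver 2→1 → ∅
[12] deliver 1→0 → ∅

4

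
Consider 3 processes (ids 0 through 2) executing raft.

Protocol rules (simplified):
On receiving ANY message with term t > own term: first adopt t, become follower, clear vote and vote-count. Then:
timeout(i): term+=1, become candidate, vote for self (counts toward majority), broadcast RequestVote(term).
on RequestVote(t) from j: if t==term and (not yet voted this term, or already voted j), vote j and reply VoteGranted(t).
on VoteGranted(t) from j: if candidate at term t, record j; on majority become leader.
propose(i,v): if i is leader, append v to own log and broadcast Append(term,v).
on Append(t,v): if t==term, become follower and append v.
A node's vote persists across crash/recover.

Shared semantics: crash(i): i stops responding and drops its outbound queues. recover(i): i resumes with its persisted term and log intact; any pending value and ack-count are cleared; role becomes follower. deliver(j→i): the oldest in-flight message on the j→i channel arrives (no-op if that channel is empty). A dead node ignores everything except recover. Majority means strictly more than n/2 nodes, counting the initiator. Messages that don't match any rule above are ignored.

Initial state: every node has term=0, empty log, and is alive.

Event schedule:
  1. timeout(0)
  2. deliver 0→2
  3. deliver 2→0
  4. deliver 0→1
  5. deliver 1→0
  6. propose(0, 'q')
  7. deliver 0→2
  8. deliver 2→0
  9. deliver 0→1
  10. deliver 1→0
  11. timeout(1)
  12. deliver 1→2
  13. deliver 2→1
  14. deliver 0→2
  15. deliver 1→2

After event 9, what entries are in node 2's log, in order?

[1] timeout(0) → N0(cand t1 [-])
[2] deliver 0→2 → N2(foll t1 [-])
[3] deliver 2→0 → N0(lead t1 [-])
[4] deliver 0→1 → N1(foll t1 [-])
[5] deliver 1→0 → ∅
[6] propose(0,'q') → N0(lead t1 [q])
[7] deliver 0→2 → N2(foll t1 [q])
[8] deliver 2→0 → ∅
[9] deliver 0→1 → N1(foll t1 [q])

q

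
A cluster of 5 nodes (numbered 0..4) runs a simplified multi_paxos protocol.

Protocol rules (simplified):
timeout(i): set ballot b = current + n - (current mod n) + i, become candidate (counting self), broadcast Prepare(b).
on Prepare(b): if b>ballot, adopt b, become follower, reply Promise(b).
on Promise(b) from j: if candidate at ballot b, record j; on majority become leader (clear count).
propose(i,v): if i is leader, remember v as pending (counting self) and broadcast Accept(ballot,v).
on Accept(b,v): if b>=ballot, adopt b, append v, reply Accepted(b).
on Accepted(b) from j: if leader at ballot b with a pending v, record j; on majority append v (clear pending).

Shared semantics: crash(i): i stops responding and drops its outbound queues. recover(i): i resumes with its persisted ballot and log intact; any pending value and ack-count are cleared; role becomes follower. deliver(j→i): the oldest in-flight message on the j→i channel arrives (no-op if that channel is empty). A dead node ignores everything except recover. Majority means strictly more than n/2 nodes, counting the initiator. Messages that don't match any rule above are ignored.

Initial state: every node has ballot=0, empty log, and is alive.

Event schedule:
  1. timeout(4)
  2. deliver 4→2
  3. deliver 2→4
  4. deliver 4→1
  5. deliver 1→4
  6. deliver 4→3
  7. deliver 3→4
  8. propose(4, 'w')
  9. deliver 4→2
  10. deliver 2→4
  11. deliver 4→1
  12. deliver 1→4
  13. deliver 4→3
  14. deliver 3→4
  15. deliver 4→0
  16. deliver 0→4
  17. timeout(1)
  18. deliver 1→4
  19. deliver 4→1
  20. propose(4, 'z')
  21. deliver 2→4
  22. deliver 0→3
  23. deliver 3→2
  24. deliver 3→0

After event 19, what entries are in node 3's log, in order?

e1 timeout(4): 4[cand,b=9,-]
e2 deliver 4→2: 2[foll,b=9,-]
e3 deliver 2→4: ·
e4 deliver 4→1: 1[foll,b=9,-]
e5 deliver 1→4: 4[lead,b=9,-]
e6 deliver 4→3: 3[foll,b=9,-]
e7 deliver 3→4: ·
e8 propose(4,'w'): ·
e9 deliver 4→2: 2[foll,b=9,w]
e10 deliver 2→4: ·
e11 deliver 4→1: 1[foll,b=9,w]
e12 deliver 1→4: 4[lead,b=9,w]
e13 deliver 4→3: 3[foll,b=9,w]
e14 deliver 3→4: ·
e15 deliver 4→0: 0[foll,b=9,-]
e16 deliver 0→4: ·
e17 timeout(1): 1[cand,b=11,w]
e18 deliver 1→4: 4[foll,b=11,w]
e19 deliver 4→1: ·

w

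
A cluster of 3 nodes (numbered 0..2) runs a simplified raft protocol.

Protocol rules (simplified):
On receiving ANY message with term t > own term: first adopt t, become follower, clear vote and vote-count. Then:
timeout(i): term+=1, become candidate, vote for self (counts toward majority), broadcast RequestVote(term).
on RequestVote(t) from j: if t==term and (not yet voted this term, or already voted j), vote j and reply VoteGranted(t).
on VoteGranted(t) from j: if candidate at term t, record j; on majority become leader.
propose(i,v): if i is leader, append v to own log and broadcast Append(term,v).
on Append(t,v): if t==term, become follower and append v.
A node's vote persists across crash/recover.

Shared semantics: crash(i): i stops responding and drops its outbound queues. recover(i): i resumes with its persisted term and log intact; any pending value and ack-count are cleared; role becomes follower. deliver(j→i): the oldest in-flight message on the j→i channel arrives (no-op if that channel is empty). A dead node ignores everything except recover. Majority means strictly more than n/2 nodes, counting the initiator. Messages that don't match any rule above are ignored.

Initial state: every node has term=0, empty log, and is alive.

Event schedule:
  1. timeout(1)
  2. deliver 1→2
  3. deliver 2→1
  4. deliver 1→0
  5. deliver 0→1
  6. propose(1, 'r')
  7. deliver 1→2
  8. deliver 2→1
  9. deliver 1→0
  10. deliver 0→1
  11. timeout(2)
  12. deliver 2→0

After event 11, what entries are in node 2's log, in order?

r

1. timeout(1):  <1:cand t1 ->
2. deliver 1→2:  <2:foll t1 ->
3. deliver 2→1:  <1:lead t1 ->
4. deliver 1→0:  <0:foll t1 ->
5. deliver 0→1:  nop
6. propose(1,'r'):  <1:lead t1 r>
7. deliver 1→2:  <2:foll t1 r>
8. deliver 2→1:  nop
9. deliver 1→0:  <0:foll t1 r>
10. deliver 0→1:  nop
11. timeout(2):  <2:cand t2 r>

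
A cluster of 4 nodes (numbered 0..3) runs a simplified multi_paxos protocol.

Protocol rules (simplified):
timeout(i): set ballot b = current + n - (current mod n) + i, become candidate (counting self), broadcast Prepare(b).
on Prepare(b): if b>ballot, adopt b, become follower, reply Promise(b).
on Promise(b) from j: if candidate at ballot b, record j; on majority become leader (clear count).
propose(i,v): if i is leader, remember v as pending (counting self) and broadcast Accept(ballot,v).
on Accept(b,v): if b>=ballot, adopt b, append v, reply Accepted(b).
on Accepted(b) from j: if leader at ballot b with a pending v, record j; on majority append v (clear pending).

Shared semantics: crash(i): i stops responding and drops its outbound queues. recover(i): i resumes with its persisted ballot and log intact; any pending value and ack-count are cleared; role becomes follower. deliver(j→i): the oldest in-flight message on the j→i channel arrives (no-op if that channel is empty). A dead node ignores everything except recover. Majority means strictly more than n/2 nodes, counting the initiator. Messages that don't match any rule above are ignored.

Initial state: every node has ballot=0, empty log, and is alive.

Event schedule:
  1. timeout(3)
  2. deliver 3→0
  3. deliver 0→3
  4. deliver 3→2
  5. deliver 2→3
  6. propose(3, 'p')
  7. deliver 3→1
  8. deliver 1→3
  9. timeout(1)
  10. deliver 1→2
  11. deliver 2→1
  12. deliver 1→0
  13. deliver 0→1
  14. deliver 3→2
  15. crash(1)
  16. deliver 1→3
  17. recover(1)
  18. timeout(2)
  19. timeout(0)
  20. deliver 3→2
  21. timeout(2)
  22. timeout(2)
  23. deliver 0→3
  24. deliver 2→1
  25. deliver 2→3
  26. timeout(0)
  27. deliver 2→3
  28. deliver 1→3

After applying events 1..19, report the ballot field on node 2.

14

step 1 timeout(3): 3={cand,b=7,log=-}
step 2 deliver 3→0: 0={foll,b=7,log=-}
step 3 deliver 0→3: —
step 4 deliver 3→2: 2={foll,b=7,log=-}
step 5 deliver 2→3: 3={lead,b=7,log=-}
step 6 propose(3,'p'): —
step 7 deliver 3→1: 1={foll,b=7,log=-}
step 8 deliver 1→3: —
step 9 timeout(1): 1={cand,b=9,log=-}
step 10 deliver 1→2: 2={foll,b=9,log=-}
step 11 deliver 2→1: —
step 12 deliver 1→0: 0={foll,b=9,log=-}
step 13 deliver 0→1: 1={lead,b=9,log=-}
step 14 deliver 3→2: —
step 15 crash(1): 1={✗lead,b=9,log=-}
step 16 deliver 1→3: —
step 17 recover(1): 1={foll,b=9,log=-}
step 18 timeout(2): 2={cand,b=14,log=-}
step 19 timeout(0): 0={cand,b=12,log=-}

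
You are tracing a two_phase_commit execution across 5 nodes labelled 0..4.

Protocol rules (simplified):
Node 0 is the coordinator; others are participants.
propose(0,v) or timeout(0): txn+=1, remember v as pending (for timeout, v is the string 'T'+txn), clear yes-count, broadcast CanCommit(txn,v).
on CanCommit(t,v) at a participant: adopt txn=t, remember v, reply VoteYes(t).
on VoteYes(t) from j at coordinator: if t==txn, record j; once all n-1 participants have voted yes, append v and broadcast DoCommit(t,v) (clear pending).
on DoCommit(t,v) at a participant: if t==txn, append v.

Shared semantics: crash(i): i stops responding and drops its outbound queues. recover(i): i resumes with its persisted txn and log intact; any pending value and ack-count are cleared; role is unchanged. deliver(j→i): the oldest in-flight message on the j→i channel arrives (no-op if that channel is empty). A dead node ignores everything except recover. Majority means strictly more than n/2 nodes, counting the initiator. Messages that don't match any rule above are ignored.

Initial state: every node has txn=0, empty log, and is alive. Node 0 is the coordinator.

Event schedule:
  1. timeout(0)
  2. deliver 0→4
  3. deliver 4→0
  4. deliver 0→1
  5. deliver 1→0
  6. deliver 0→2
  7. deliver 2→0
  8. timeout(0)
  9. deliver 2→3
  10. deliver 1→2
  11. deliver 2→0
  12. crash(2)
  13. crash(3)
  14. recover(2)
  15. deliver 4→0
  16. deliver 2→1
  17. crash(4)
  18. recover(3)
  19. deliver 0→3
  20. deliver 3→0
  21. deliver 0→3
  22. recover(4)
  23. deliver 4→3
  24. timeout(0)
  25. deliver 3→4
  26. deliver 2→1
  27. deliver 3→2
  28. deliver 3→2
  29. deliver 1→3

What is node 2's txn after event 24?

1

e1 timeout(0): 0[coor,t=1,-]
e2 deliver 0→4: 4[part,t=1,-]
e3 deliver 4→0: ·
e4 deliver 0→1: 1[part,t=1,-]
e5 deliver 1→0: ·
e6 deliver 0→2: 2[part,t=1,-]
e7 deliver 2→0: ·
e8 timeout(0): 0[coor,t=2,-]
e9 deliver 2→3: ·
e10 deliver 1→2: ·
e11 deliver 2→0: ·
e12 crash(2): 2[✗part,t=1,-]
e13 crash(3): 3[✗part,t=0,-]
e14 recover(2): 2[part,t=1,-]
e15 deliver 4→0: ·
e16 deliver 2→1: ·
e17 crash(4): 4[✗part,t=1,-]
e18 recover(3): 3[part,t=0,-]
e19 deliver 0→3: 3[part,t=1,-]
e20 deliver 3→0: ·
e21 deliver 0→3: 3[part,t=2,-]
e22 recover(4): 4[part,t=1,-]
e23 deliver 4→3: ·
e24 timeout(0): 0[coor,t=3,-]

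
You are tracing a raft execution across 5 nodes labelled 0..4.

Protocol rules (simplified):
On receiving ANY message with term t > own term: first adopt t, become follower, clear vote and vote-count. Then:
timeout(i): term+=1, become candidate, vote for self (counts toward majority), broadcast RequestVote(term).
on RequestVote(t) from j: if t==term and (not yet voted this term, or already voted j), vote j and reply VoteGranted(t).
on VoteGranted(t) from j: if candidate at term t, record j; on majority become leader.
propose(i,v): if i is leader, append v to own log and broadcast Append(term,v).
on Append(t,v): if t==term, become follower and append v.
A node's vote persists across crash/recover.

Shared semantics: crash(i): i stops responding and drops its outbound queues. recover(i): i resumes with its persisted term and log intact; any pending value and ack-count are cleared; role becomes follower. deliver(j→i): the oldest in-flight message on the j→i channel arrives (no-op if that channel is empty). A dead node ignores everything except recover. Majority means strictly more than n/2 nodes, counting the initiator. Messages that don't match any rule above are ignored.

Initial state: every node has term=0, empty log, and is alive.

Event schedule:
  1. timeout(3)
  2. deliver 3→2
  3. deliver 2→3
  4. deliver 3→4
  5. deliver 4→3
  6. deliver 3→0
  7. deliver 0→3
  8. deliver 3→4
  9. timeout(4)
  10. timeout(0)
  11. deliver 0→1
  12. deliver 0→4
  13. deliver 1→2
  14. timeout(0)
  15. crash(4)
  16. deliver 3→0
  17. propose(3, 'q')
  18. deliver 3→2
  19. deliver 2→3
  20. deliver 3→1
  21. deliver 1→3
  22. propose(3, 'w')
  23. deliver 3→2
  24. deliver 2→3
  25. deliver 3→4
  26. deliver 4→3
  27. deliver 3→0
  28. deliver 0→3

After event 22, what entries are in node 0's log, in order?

empty

e1 timeout(3): 3[cand,t=1,-]
e2 deliver 3→2: 2[foll,t=1,-]
e3 deliver 2→3: ·
e4 deliver 3→4: 4[foll,t=1,-]
e5 deliver 4→3: 3[lead,t=1,-]
e6 deliver 3→0: 0[foll,t=1,-]
e7 deliver 0→3: ·
e8 deliver 3→4: ·
e9 timeout(4): 4[cand,t=2,-]
e10 timeout(0): 0[cand,t=2,-]
e11 deliver 0→1: 1[foll,t=2,-]
e12 deliver 0→4: ·
e13 deliver 1→2: ·
e14 timeout(0): 0[cand,t=3,-]
e15 crash(4): 4[✗cand,t=2,-]
e16 deliver 3→0: ·
e17 propose(3,'q'): 3[lead,t=1,q]
e18 deliver 3→2: 2[foll,t=1,q]
e19 deliver 2→3: ·
e20 deliver 3→1: ·
e21 deliver 1→3: ·
e22 propose(3,'w'): 3[lead,t=1,q,w]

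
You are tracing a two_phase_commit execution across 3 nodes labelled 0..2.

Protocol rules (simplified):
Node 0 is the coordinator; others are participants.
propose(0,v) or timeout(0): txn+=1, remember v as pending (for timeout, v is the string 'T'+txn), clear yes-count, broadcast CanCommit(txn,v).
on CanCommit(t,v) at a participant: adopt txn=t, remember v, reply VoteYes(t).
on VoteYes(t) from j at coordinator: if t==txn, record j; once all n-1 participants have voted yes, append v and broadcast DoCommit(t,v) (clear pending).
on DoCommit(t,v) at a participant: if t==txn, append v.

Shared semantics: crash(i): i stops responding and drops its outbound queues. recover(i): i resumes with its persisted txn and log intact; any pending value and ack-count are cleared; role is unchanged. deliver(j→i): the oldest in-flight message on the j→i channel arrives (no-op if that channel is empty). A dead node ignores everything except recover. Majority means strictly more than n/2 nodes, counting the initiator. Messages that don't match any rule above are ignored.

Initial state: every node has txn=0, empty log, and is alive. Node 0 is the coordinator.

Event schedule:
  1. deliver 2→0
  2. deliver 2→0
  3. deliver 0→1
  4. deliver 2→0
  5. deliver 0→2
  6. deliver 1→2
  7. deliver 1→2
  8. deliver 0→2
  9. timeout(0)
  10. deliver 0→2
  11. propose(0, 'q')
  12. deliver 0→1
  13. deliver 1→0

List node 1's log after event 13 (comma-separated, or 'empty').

empty

after 1 — deliver 2→0: ·
after 2 — deliver 2→0: ·
after 3 — deliver 0→1: ·
after 4 — deliver 2→0: ·
after 5 — deliver 0→2: ·
after 6 — deliver 1→2: ·
after 7 — deliver 1→2: ·
after 8 — deliver 0→2: ·
after 9 — timeout(0): n0:coor/t1/[-]
after 10 — deliver 0→2: n2:part/t1/[-]
after 11 — propose(0,'q'): n0:coor/t2/[-]
after 12 — deliver 0→1: n1:part/t1/[-]
after 13 — deliver 1→0: ·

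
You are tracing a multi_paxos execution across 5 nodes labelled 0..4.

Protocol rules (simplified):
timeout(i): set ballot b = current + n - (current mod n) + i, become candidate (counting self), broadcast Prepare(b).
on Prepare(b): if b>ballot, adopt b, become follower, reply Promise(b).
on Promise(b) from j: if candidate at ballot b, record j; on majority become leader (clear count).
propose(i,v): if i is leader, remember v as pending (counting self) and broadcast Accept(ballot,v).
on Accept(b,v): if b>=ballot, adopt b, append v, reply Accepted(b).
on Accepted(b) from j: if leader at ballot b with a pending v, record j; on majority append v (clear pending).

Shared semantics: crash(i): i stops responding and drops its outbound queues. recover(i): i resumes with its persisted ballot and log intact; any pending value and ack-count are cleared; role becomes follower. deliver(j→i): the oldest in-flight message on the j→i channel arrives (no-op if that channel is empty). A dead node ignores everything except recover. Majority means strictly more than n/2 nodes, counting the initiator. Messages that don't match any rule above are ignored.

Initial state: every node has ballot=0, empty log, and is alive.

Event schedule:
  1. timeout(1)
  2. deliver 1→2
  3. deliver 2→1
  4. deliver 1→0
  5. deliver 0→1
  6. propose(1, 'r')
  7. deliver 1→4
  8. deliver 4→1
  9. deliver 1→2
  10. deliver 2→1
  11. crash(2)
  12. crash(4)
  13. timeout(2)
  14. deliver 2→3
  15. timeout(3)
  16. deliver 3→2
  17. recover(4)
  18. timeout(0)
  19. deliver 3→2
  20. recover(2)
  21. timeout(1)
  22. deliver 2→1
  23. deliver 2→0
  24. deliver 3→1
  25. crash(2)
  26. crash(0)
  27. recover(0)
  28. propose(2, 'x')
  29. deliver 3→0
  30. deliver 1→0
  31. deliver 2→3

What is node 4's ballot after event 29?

e1 timeout(1): 1[cand,b=6,-]
e2 deliver 1→2: 2[foll,b=6,-]
e3 deliver 2→1: ·
e4 deliver 1→0: 0[foll,b=6,-]
e5 deliver 0→1: 1[lead,b=6,-]
e6 propose(1,'r'): ·
e7 deliver 1→4: 4[foll,b=6,-]
e8 deliver 4→1: ·
e9 deliver 1→2: 2[foll,b=6,r]
e10 deliver 2→1: ·
e11 crash(2): 2[✗foll,b=6,r]
e12 crash(4): 4[✗foll,b=6,-]
e13 timeout(2): ·
e14 deliver 2→3: ·
e15 timeout(3): 3[cand,b=8,-]
e16 deliver 3→2: ·
e17 recover(4): 4[foll,b=6,-]
e18 timeout(0): 0[cand,b=10,-]
e19 deliver 3→2: ·
e20 recover(2): 2[foll,b=6,r]
e21 timeout(1): 1[cand,b=11,-]
e22 deliver 2→1: ·
e23 deliver 2→0: ·
e24 deliver 3→1: ·
e25 crash(2): 2[✗foll,b=6,r]
e26 crash(0): 0[✗cand,b=10,-]
e27 recover(0): 0[foll,b=10,-]
e28 propose(2,'x'): ·
e29 deliver 3→0: ·

6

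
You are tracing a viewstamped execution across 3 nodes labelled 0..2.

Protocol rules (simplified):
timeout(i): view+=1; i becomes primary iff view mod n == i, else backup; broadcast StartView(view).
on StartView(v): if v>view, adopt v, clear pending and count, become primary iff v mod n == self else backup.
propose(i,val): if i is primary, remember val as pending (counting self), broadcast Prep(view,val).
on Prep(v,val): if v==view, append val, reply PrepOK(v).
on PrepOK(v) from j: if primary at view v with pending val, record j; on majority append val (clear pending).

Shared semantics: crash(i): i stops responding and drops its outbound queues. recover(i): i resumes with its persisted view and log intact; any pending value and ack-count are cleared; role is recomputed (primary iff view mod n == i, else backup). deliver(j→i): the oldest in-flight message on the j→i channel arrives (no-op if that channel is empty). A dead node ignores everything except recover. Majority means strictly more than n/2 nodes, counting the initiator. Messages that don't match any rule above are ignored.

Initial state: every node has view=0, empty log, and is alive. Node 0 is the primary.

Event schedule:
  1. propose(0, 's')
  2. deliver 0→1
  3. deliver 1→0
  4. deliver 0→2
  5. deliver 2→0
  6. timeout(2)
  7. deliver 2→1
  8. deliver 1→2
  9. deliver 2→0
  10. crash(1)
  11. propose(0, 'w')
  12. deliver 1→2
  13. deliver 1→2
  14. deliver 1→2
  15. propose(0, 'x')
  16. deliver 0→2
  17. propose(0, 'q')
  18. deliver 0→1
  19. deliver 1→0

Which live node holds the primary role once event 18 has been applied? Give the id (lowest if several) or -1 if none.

-1

[1] propose(0,'s') → ∅
[2] deliver 0→1 → N1(back v0 [s])
[3] deliver 1→0 → N0(prim v0 [s])
[4] deliver 0→2 → N2(back v0 [s])
[5] deliver 2→0 → ∅
[6] timeout(2) → N2(back v1 [s])
[7] deliver 2→1 → N1(prim v1 [s])
[8] deliver 1→2 → ∅
[9] deliver 2→0 → N0(back v1 [s])
[10] crash(1) → N1(✗prim v1 [s])
[11] propose(0,'w') → ∅
[12] deliver 1→2 → ∅
[13] deliver 1→2 → ∅
[14] deliver 1→2 → ∅
[15] propose(0,'x') → ∅
[16] deliver 0→2 → ∅
[17] propose(0,'q') → ∅
[18] deliver 0→1 → ∅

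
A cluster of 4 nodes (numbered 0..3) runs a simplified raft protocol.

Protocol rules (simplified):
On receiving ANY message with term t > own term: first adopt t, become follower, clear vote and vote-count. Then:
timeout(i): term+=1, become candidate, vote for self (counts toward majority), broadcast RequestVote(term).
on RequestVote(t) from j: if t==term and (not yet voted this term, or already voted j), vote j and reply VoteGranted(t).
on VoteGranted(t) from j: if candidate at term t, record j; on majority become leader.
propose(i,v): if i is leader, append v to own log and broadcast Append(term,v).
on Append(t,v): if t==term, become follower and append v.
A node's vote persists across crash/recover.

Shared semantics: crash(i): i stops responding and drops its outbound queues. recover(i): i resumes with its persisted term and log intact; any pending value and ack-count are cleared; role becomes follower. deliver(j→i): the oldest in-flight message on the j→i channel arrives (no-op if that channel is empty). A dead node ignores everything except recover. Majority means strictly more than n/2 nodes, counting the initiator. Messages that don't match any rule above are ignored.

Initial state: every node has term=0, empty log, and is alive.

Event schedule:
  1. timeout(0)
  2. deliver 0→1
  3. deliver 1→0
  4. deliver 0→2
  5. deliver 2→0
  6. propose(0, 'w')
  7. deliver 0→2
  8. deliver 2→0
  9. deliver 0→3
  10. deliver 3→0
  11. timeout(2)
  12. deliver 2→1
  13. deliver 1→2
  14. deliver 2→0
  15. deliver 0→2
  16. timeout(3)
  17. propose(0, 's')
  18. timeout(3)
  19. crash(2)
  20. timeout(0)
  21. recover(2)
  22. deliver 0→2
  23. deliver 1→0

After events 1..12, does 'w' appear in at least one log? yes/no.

yes

[1] timeout(0) → N0(cand t1 [-])
[2] deliver 0→1 → N1(foll t1 [-])
[3] deliver 1→0 → ∅
[4] deliver 0→2 → N2(foll t1 [-])
[5] deliver 2→0 → N0(lead t1 [-])
[6] propose(0,'w') → N0(lead t1 [w])
[7] deliver 0→2 → N2(foll t1 [w])
[8] deliver 2→0 → ∅
[9] deliver 0→3 → N3(foll t1 [-])
[10] deliver 3→0 → ∅
[11] timeout(2) → N2(cand t2 [w])
[12] deliver 2→1 → N1(foll t2 [-])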